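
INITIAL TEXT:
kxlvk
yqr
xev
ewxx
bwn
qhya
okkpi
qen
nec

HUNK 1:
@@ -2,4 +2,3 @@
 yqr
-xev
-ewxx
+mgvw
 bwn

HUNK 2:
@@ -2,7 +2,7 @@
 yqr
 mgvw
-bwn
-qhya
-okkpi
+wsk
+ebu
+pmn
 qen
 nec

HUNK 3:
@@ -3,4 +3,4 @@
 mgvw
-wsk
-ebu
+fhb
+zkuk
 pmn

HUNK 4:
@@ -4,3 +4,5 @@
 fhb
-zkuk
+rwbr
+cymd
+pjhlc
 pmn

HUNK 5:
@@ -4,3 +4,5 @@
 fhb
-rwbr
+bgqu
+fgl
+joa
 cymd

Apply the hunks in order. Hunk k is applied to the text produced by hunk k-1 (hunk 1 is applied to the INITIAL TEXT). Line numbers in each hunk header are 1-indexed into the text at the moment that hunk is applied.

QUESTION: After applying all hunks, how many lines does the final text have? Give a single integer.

Answer: 12

Derivation:
Hunk 1: at line 2 remove [xev,ewxx] add [mgvw] -> 8 lines: kxlvk yqr mgvw bwn qhya okkpi qen nec
Hunk 2: at line 2 remove [bwn,qhya,okkpi] add [wsk,ebu,pmn] -> 8 lines: kxlvk yqr mgvw wsk ebu pmn qen nec
Hunk 3: at line 3 remove [wsk,ebu] add [fhb,zkuk] -> 8 lines: kxlvk yqr mgvw fhb zkuk pmn qen nec
Hunk 4: at line 4 remove [zkuk] add [rwbr,cymd,pjhlc] -> 10 lines: kxlvk yqr mgvw fhb rwbr cymd pjhlc pmn qen nec
Hunk 5: at line 4 remove [rwbr] add [bgqu,fgl,joa] -> 12 lines: kxlvk yqr mgvw fhb bgqu fgl joa cymd pjhlc pmn qen nec
Final line count: 12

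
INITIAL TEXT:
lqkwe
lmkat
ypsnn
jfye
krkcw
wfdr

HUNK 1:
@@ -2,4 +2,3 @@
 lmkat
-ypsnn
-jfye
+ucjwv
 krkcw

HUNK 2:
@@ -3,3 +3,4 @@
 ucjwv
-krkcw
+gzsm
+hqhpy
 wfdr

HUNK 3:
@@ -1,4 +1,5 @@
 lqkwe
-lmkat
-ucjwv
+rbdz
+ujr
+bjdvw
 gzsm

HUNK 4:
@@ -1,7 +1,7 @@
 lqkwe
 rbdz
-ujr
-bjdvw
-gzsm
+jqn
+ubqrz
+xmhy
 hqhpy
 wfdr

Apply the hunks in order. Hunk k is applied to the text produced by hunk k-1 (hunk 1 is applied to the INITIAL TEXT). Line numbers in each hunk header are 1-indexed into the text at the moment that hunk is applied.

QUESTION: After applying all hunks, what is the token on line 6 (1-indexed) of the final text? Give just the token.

Hunk 1: at line 2 remove [ypsnn,jfye] add [ucjwv] -> 5 lines: lqkwe lmkat ucjwv krkcw wfdr
Hunk 2: at line 3 remove [krkcw] add [gzsm,hqhpy] -> 6 lines: lqkwe lmkat ucjwv gzsm hqhpy wfdr
Hunk 3: at line 1 remove [lmkat,ucjwv] add [rbdz,ujr,bjdvw] -> 7 lines: lqkwe rbdz ujr bjdvw gzsm hqhpy wfdr
Hunk 4: at line 1 remove [ujr,bjdvw,gzsm] add [jqn,ubqrz,xmhy] -> 7 lines: lqkwe rbdz jqn ubqrz xmhy hqhpy wfdr
Final line 6: hqhpy

Answer: hqhpy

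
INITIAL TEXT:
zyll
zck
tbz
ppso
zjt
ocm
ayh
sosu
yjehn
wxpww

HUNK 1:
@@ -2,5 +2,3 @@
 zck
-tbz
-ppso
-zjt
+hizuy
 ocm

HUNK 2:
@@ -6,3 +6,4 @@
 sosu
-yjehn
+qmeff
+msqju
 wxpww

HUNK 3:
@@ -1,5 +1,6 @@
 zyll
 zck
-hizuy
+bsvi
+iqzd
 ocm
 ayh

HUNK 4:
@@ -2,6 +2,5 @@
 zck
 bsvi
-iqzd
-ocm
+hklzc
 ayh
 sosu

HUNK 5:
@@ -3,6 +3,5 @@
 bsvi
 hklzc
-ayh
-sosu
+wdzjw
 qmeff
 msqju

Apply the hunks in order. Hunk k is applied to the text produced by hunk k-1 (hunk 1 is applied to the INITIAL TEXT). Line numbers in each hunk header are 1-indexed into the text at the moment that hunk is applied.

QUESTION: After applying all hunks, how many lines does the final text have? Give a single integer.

Answer: 8

Derivation:
Hunk 1: at line 2 remove [tbz,ppso,zjt] add [hizuy] -> 8 lines: zyll zck hizuy ocm ayh sosu yjehn wxpww
Hunk 2: at line 6 remove [yjehn] add [qmeff,msqju] -> 9 lines: zyll zck hizuy ocm ayh sosu qmeff msqju wxpww
Hunk 3: at line 1 remove [hizuy] add [bsvi,iqzd] -> 10 lines: zyll zck bsvi iqzd ocm ayh sosu qmeff msqju wxpww
Hunk 4: at line 2 remove [iqzd,ocm] add [hklzc] -> 9 lines: zyll zck bsvi hklzc ayh sosu qmeff msqju wxpww
Hunk 5: at line 3 remove [ayh,sosu] add [wdzjw] -> 8 lines: zyll zck bsvi hklzc wdzjw qmeff msqju wxpww
Final line count: 8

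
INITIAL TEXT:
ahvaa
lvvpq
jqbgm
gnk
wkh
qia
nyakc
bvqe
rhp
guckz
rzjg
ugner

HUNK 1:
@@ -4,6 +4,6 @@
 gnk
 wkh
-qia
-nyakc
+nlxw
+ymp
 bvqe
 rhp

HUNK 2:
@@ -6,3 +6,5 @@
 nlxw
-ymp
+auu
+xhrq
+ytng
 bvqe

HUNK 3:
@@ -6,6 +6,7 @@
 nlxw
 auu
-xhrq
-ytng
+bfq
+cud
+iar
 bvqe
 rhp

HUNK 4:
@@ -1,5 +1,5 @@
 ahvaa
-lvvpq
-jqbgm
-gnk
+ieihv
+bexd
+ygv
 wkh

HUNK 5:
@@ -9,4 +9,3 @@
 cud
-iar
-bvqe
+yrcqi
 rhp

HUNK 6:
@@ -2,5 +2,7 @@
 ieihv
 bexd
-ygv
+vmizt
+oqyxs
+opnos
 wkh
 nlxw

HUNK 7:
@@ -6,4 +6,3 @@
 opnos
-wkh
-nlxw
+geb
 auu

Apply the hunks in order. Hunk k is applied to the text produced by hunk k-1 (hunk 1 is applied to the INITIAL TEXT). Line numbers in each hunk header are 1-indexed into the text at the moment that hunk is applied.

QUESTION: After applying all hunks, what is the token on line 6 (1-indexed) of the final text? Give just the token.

Hunk 1: at line 4 remove [qia,nyakc] add [nlxw,ymp] -> 12 lines: ahvaa lvvpq jqbgm gnk wkh nlxw ymp bvqe rhp guckz rzjg ugner
Hunk 2: at line 6 remove [ymp] add [auu,xhrq,ytng] -> 14 lines: ahvaa lvvpq jqbgm gnk wkh nlxw auu xhrq ytng bvqe rhp guckz rzjg ugner
Hunk 3: at line 6 remove [xhrq,ytng] add [bfq,cud,iar] -> 15 lines: ahvaa lvvpq jqbgm gnk wkh nlxw auu bfq cud iar bvqe rhp guckz rzjg ugner
Hunk 4: at line 1 remove [lvvpq,jqbgm,gnk] add [ieihv,bexd,ygv] -> 15 lines: ahvaa ieihv bexd ygv wkh nlxw auu bfq cud iar bvqe rhp guckz rzjg ugner
Hunk 5: at line 9 remove [iar,bvqe] add [yrcqi] -> 14 lines: ahvaa ieihv bexd ygv wkh nlxw auu bfq cud yrcqi rhp guckz rzjg ugner
Hunk 6: at line 2 remove [ygv] add [vmizt,oqyxs,opnos] -> 16 lines: ahvaa ieihv bexd vmizt oqyxs opnos wkh nlxw auu bfq cud yrcqi rhp guckz rzjg ugner
Hunk 7: at line 6 remove [wkh,nlxw] add [geb] -> 15 lines: ahvaa ieihv bexd vmizt oqyxs opnos geb auu bfq cud yrcqi rhp guckz rzjg ugner
Final line 6: opnos

Answer: opnos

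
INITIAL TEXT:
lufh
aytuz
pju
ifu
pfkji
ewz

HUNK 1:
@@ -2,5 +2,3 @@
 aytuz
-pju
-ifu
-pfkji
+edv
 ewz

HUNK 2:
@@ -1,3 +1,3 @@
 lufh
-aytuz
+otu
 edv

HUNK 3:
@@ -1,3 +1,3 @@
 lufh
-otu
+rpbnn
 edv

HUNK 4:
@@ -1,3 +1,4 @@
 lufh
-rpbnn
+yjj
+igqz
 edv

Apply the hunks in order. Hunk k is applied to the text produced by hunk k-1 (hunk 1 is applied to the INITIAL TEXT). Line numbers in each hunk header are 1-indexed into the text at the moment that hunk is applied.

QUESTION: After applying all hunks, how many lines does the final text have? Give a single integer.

Hunk 1: at line 2 remove [pju,ifu,pfkji] add [edv] -> 4 lines: lufh aytuz edv ewz
Hunk 2: at line 1 remove [aytuz] add [otu] -> 4 lines: lufh otu edv ewz
Hunk 3: at line 1 remove [otu] add [rpbnn] -> 4 lines: lufh rpbnn edv ewz
Hunk 4: at line 1 remove [rpbnn] add [yjj,igqz] -> 5 lines: lufh yjj igqz edv ewz
Final line count: 5

Answer: 5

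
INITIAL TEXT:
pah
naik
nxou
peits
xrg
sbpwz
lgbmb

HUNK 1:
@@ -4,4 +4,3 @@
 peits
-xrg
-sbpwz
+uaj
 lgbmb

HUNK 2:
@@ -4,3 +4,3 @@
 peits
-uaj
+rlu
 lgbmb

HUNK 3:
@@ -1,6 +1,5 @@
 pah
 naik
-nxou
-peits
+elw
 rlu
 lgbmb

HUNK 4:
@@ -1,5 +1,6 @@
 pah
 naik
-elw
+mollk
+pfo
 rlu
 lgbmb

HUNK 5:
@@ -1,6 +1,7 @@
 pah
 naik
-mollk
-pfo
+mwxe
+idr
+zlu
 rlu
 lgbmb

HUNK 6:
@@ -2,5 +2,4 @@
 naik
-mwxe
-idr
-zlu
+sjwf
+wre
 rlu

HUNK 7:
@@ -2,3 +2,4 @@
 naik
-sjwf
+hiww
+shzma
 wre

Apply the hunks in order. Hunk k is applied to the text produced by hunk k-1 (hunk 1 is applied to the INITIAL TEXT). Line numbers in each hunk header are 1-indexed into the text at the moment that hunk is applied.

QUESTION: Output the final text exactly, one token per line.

Hunk 1: at line 4 remove [xrg,sbpwz] add [uaj] -> 6 lines: pah naik nxou peits uaj lgbmb
Hunk 2: at line 4 remove [uaj] add [rlu] -> 6 lines: pah naik nxou peits rlu lgbmb
Hunk 3: at line 1 remove [nxou,peits] add [elw] -> 5 lines: pah naik elw rlu lgbmb
Hunk 4: at line 1 remove [elw] add [mollk,pfo] -> 6 lines: pah naik mollk pfo rlu lgbmb
Hunk 5: at line 1 remove [mollk,pfo] add [mwxe,idr,zlu] -> 7 lines: pah naik mwxe idr zlu rlu lgbmb
Hunk 6: at line 2 remove [mwxe,idr,zlu] add [sjwf,wre] -> 6 lines: pah naik sjwf wre rlu lgbmb
Hunk 7: at line 2 remove [sjwf] add [hiww,shzma] -> 7 lines: pah naik hiww shzma wre rlu lgbmb

Answer: pah
naik
hiww
shzma
wre
rlu
lgbmb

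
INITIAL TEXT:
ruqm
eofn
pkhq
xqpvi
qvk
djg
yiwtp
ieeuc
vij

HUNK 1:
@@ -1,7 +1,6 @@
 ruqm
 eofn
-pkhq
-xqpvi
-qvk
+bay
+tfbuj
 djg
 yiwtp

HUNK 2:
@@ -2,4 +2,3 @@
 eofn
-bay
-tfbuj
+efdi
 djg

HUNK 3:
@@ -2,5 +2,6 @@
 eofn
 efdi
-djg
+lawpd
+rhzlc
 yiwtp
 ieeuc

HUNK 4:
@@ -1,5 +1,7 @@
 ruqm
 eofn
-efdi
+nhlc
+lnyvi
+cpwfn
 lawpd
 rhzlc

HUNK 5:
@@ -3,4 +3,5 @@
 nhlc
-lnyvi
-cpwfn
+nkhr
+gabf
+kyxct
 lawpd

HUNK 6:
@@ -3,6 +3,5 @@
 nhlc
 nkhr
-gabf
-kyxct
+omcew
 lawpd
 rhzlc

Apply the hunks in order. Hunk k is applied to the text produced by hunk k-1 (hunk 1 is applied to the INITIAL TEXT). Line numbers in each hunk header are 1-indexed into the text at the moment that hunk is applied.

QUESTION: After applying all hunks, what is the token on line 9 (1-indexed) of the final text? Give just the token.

Answer: ieeuc

Derivation:
Hunk 1: at line 1 remove [pkhq,xqpvi,qvk] add [bay,tfbuj] -> 8 lines: ruqm eofn bay tfbuj djg yiwtp ieeuc vij
Hunk 2: at line 2 remove [bay,tfbuj] add [efdi] -> 7 lines: ruqm eofn efdi djg yiwtp ieeuc vij
Hunk 3: at line 2 remove [djg] add [lawpd,rhzlc] -> 8 lines: ruqm eofn efdi lawpd rhzlc yiwtp ieeuc vij
Hunk 4: at line 1 remove [efdi] add [nhlc,lnyvi,cpwfn] -> 10 lines: ruqm eofn nhlc lnyvi cpwfn lawpd rhzlc yiwtp ieeuc vij
Hunk 5: at line 3 remove [lnyvi,cpwfn] add [nkhr,gabf,kyxct] -> 11 lines: ruqm eofn nhlc nkhr gabf kyxct lawpd rhzlc yiwtp ieeuc vij
Hunk 6: at line 3 remove [gabf,kyxct] add [omcew] -> 10 lines: ruqm eofn nhlc nkhr omcew lawpd rhzlc yiwtp ieeuc vij
Final line 9: ieeuc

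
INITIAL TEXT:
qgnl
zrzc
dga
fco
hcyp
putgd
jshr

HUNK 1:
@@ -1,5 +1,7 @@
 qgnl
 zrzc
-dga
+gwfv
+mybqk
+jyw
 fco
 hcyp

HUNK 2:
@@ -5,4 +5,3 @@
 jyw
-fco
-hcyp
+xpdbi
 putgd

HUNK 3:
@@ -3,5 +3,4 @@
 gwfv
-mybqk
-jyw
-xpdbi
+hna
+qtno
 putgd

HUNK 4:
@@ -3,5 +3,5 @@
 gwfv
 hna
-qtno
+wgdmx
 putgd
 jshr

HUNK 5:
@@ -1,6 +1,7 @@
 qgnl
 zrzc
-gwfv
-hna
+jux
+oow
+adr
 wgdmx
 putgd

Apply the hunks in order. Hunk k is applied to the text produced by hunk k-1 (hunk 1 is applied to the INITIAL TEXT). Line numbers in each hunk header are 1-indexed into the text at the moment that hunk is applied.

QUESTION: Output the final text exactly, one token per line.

Hunk 1: at line 1 remove [dga] add [gwfv,mybqk,jyw] -> 9 lines: qgnl zrzc gwfv mybqk jyw fco hcyp putgd jshr
Hunk 2: at line 5 remove [fco,hcyp] add [xpdbi] -> 8 lines: qgnl zrzc gwfv mybqk jyw xpdbi putgd jshr
Hunk 3: at line 3 remove [mybqk,jyw,xpdbi] add [hna,qtno] -> 7 lines: qgnl zrzc gwfv hna qtno putgd jshr
Hunk 4: at line 3 remove [qtno] add [wgdmx] -> 7 lines: qgnl zrzc gwfv hna wgdmx putgd jshr
Hunk 5: at line 1 remove [gwfv,hna] add [jux,oow,adr] -> 8 lines: qgnl zrzc jux oow adr wgdmx putgd jshr

Answer: qgnl
zrzc
jux
oow
adr
wgdmx
putgd
jshr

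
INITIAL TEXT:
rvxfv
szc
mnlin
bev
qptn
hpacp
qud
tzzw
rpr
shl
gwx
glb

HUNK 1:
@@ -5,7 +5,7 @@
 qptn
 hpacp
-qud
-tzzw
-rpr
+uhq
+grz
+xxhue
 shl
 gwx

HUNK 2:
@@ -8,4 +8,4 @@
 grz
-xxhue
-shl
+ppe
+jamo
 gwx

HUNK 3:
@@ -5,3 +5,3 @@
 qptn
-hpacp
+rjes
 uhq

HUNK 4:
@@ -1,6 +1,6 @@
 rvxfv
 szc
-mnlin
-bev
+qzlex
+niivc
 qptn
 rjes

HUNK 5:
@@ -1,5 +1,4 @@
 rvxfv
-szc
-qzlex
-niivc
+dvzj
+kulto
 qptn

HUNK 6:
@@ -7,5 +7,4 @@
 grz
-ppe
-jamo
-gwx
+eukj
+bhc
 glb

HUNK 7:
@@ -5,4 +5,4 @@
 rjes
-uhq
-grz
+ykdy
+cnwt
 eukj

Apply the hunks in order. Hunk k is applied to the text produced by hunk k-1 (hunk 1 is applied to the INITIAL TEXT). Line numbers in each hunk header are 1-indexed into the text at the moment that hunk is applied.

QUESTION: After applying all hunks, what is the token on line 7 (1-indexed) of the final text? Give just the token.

Hunk 1: at line 5 remove [qud,tzzw,rpr] add [uhq,grz,xxhue] -> 12 lines: rvxfv szc mnlin bev qptn hpacp uhq grz xxhue shl gwx glb
Hunk 2: at line 8 remove [xxhue,shl] add [ppe,jamo] -> 12 lines: rvxfv szc mnlin bev qptn hpacp uhq grz ppe jamo gwx glb
Hunk 3: at line 5 remove [hpacp] add [rjes] -> 12 lines: rvxfv szc mnlin bev qptn rjes uhq grz ppe jamo gwx glb
Hunk 4: at line 1 remove [mnlin,bev] add [qzlex,niivc] -> 12 lines: rvxfv szc qzlex niivc qptn rjes uhq grz ppe jamo gwx glb
Hunk 5: at line 1 remove [szc,qzlex,niivc] add [dvzj,kulto] -> 11 lines: rvxfv dvzj kulto qptn rjes uhq grz ppe jamo gwx glb
Hunk 6: at line 7 remove [ppe,jamo,gwx] add [eukj,bhc] -> 10 lines: rvxfv dvzj kulto qptn rjes uhq grz eukj bhc glb
Hunk 7: at line 5 remove [uhq,grz] add [ykdy,cnwt] -> 10 lines: rvxfv dvzj kulto qptn rjes ykdy cnwt eukj bhc glb
Final line 7: cnwt

Answer: cnwt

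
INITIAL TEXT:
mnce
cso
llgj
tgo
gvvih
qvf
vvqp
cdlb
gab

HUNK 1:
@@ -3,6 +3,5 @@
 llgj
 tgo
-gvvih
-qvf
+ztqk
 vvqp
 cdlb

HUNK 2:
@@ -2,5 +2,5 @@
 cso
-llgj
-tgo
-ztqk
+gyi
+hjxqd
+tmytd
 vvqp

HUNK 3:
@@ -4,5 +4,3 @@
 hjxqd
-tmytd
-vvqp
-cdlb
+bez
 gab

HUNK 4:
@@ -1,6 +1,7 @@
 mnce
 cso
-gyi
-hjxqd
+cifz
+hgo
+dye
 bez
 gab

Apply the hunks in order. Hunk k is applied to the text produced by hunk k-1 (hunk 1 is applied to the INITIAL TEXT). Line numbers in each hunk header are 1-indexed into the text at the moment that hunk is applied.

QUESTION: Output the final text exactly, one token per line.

Hunk 1: at line 3 remove [gvvih,qvf] add [ztqk] -> 8 lines: mnce cso llgj tgo ztqk vvqp cdlb gab
Hunk 2: at line 2 remove [llgj,tgo,ztqk] add [gyi,hjxqd,tmytd] -> 8 lines: mnce cso gyi hjxqd tmytd vvqp cdlb gab
Hunk 3: at line 4 remove [tmytd,vvqp,cdlb] add [bez] -> 6 lines: mnce cso gyi hjxqd bez gab
Hunk 4: at line 1 remove [gyi,hjxqd] add [cifz,hgo,dye] -> 7 lines: mnce cso cifz hgo dye bez gab

Answer: mnce
cso
cifz
hgo
dye
bez
gab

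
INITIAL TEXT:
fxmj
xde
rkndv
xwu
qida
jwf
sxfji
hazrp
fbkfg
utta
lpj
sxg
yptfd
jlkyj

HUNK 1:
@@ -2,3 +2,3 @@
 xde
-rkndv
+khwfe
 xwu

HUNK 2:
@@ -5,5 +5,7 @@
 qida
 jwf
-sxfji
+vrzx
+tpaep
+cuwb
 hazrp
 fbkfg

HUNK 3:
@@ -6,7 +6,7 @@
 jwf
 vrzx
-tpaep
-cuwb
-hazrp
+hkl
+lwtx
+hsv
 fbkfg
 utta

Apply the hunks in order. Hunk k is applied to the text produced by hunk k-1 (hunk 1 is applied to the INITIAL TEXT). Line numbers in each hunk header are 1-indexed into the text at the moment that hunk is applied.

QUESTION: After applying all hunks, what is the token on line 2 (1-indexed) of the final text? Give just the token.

Answer: xde

Derivation:
Hunk 1: at line 2 remove [rkndv] add [khwfe] -> 14 lines: fxmj xde khwfe xwu qida jwf sxfji hazrp fbkfg utta lpj sxg yptfd jlkyj
Hunk 2: at line 5 remove [sxfji] add [vrzx,tpaep,cuwb] -> 16 lines: fxmj xde khwfe xwu qida jwf vrzx tpaep cuwb hazrp fbkfg utta lpj sxg yptfd jlkyj
Hunk 3: at line 6 remove [tpaep,cuwb,hazrp] add [hkl,lwtx,hsv] -> 16 lines: fxmj xde khwfe xwu qida jwf vrzx hkl lwtx hsv fbkfg utta lpj sxg yptfd jlkyj
Final line 2: xde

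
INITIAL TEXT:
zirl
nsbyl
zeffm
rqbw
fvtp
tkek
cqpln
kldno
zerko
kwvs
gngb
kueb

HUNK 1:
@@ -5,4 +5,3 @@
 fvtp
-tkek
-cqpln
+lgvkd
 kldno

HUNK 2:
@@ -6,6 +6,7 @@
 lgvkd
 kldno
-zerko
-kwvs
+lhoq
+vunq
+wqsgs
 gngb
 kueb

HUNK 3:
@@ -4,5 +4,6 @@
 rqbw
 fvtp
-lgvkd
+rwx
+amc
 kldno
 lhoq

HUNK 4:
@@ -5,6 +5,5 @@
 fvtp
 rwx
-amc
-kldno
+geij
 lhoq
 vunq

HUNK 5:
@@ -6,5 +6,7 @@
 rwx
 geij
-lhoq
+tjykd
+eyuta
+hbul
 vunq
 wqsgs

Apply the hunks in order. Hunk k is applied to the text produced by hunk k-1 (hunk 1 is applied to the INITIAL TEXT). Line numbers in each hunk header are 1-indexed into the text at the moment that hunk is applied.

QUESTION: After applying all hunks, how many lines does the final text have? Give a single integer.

Hunk 1: at line 5 remove [tkek,cqpln] add [lgvkd] -> 11 lines: zirl nsbyl zeffm rqbw fvtp lgvkd kldno zerko kwvs gngb kueb
Hunk 2: at line 6 remove [zerko,kwvs] add [lhoq,vunq,wqsgs] -> 12 lines: zirl nsbyl zeffm rqbw fvtp lgvkd kldno lhoq vunq wqsgs gngb kueb
Hunk 3: at line 4 remove [lgvkd] add [rwx,amc] -> 13 lines: zirl nsbyl zeffm rqbw fvtp rwx amc kldno lhoq vunq wqsgs gngb kueb
Hunk 4: at line 5 remove [amc,kldno] add [geij] -> 12 lines: zirl nsbyl zeffm rqbw fvtp rwx geij lhoq vunq wqsgs gngb kueb
Hunk 5: at line 6 remove [lhoq] add [tjykd,eyuta,hbul] -> 14 lines: zirl nsbyl zeffm rqbw fvtp rwx geij tjykd eyuta hbul vunq wqsgs gngb kueb
Final line count: 14

Answer: 14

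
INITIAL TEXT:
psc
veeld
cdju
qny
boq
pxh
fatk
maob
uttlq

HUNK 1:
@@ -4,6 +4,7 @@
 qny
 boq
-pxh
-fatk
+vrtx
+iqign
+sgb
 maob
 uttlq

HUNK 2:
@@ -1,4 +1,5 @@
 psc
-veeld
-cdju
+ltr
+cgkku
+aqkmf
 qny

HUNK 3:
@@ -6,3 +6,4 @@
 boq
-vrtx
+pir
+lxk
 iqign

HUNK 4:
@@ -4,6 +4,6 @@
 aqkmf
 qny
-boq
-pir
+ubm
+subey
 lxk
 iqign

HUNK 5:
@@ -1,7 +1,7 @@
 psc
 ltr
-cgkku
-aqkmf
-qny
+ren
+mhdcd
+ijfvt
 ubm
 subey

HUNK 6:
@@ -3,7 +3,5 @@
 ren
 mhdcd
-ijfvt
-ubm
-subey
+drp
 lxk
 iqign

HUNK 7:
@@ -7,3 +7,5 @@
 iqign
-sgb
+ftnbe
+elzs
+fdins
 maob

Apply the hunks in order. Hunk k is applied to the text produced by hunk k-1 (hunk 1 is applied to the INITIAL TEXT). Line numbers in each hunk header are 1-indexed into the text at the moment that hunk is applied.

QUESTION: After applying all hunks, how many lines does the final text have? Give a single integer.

Hunk 1: at line 4 remove [pxh,fatk] add [vrtx,iqign,sgb] -> 10 lines: psc veeld cdju qny boq vrtx iqign sgb maob uttlq
Hunk 2: at line 1 remove [veeld,cdju] add [ltr,cgkku,aqkmf] -> 11 lines: psc ltr cgkku aqkmf qny boq vrtx iqign sgb maob uttlq
Hunk 3: at line 6 remove [vrtx] add [pir,lxk] -> 12 lines: psc ltr cgkku aqkmf qny boq pir lxk iqign sgb maob uttlq
Hunk 4: at line 4 remove [boq,pir] add [ubm,subey] -> 12 lines: psc ltr cgkku aqkmf qny ubm subey lxk iqign sgb maob uttlq
Hunk 5: at line 1 remove [cgkku,aqkmf,qny] add [ren,mhdcd,ijfvt] -> 12 lines: psc ltr ren mhdcd ijfvt ubm subey lxk iqign sgb maob uttlq
Hunk 6: at line 3 remove [ijfvt,ubm,subey] add [drp] -> 10 lines: psc ltr ren mhdcd drp lxk iqign sgb maob uttlq
Hunk 7: at line 7 remove [sgb] add [ftnbe,elzs,fdins] -> 12 lines: psc ltr ren mhdcd drp lxk iqign ftnbe elzs fdins maob uttlq
Final line count: 12

Answer: 12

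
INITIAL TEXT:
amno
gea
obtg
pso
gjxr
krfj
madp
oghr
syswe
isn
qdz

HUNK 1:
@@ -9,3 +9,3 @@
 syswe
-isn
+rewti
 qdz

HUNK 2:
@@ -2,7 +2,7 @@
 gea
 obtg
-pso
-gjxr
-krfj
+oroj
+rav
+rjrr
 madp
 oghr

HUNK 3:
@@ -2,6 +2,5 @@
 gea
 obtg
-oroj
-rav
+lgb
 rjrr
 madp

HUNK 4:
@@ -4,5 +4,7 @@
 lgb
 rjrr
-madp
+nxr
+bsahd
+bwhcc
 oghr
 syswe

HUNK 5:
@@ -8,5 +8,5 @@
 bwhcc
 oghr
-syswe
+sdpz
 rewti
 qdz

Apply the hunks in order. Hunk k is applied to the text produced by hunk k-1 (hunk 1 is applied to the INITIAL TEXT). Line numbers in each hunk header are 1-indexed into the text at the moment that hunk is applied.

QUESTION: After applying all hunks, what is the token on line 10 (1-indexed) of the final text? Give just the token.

Hunk 1: at line 9 remove [isn] add [rewti] -> 11 lines: amno gea obtg pso gjxr krfj madp oghr syswe rewti qdz
Hunk 2: at line 2 remove [pso,gjxr,krfj] add [oroj,rav,rjrr] -> 11 lines: amno gea obtg oroj rav rjrr madp oghr syswe rewti qdz
Hunk 3: at line 2 remove [oroj,rav] add [lgb] -> 10 lines: amno gea obtg lgb rjrr madp oghr syswe rewti qdz
Hunk 4: at line 4 remove [madp] add [nxr,bsahd,bwhcc] -> 12 lines: amno gea obtg lgb rjrr nxr bsahd bwhcc oghr syswe rewti qdz
Hunk 5: at line 8 remove [syswe] add [sdpz] -> 12 lines: amno gea obtg lgb rjrr nxr bsahd bwhcc oghr sdpz rewti qdz
Final line 10: sdpz

Answer: sdpz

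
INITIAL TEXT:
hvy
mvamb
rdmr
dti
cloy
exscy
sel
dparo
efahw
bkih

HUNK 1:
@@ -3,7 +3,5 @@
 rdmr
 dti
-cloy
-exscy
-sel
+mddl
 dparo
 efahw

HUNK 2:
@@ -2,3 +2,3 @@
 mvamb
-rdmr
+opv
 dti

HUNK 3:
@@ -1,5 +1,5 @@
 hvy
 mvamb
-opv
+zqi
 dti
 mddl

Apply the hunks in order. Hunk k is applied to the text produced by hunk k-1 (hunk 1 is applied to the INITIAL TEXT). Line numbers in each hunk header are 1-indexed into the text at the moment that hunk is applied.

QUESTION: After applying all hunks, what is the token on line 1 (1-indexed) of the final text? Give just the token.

Answer: hvy

Derivation:
Hunk 1: at line 3 remove [cloy,exscy,sel] add [mddl] -> 8 lines: hvy mvamb rdmr dti mddl dparo efahw bkih
Hunk 2: at line 2 remove [rdmr] add [opv] -> 8 lines: hvy mvamb opv dti mddl dparo efahw bkih
Hunk 3: at line 1 remove [opv] add [zqi] -> 8 lines: hvy mvamb zqi dti mddl dparo efahw bkih
Final line 1: hvy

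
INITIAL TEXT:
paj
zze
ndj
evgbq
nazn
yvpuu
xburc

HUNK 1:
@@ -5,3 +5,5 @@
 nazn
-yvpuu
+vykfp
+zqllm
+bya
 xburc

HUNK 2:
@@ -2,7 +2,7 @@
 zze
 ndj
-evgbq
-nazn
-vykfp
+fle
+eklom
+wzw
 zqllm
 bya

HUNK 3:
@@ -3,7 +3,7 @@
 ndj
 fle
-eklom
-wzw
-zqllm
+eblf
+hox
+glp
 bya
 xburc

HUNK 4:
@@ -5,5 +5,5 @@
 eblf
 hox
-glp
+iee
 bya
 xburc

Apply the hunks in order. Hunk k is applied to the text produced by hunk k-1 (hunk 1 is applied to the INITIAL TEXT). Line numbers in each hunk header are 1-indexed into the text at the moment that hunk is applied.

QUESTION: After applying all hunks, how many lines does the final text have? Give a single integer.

Hunk 1: at line 5 remove [yvpuu] add [vykfp,zqllm,bya] -> 9 lines: paj zze ndj evgbq nazn vykfp zqllm bya xburc
Hunk 2: at line 2 remove [evgbq,nazn,vykfp] add [fle,eklom,wzw] -> 9 lines: paj zze ndj fle eklom wzw zqllm bya xburc
Hunk 3: at line 3 remove [eklom,wzw,zqllm] add [eblf,hox,glp] -> 9 lines: paj zze ndj fle eblf hox glp bya xburc
Hunk 4: at line 5 remove [glp] add [iee] -> 9 lines: paj zze ndj fle eblf hox iee bya xburc
Final line count: 9

Answer: 9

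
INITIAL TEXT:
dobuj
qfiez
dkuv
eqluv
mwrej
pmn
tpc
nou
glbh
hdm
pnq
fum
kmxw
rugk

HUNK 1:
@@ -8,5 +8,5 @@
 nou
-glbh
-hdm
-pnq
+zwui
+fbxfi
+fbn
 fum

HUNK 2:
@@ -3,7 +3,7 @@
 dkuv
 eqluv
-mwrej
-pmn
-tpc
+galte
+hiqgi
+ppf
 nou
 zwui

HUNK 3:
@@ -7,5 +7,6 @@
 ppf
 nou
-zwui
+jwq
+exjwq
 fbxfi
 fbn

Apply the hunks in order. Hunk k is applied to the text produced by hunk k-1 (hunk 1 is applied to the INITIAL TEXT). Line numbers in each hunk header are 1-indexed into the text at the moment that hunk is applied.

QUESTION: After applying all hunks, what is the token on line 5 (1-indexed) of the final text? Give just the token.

Hunk 1: at line 8 remove [glbh,hdm,pnq] add [zwui,fbxfi,fbn] -> 14 lines: dobuj qfiez dkuv eqluv mwrej pmn tpc nou zwui fbxfi fbn fum kmxw rugk
Hunk 2: at line 3 remove [mwrej,pmn,tpc] add [galte,hiqgi,ppf] -> 14 lines: dobuj qfiez dkuv eqluv galte hiqgi ppf nou zwui fbxfi fbn fum kmxw rugk
Hunk 3: at line 7 remove [zwui] add [jwq,exjwq] -> 15 lines: dobuj qfiez dkuv eqluv galte hiqgi ppf nou jwq exjwq fbxfi fbn fum kmxw rugk
Final line 5: galte

Answer: galte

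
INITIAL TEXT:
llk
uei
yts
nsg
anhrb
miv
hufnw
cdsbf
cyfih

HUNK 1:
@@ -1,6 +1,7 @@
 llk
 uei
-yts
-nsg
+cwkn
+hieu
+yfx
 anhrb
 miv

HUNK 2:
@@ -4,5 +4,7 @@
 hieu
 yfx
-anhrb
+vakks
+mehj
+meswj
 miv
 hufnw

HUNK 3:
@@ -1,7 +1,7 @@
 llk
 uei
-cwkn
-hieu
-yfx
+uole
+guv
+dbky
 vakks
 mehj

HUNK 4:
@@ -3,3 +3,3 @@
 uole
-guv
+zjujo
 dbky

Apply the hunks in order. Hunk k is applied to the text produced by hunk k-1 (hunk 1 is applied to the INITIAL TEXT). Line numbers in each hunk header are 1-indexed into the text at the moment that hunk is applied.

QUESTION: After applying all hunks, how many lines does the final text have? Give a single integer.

Hunk 1: at line 1 remove [yts,nsg] add [cwkn,hieu,yfx] -> 10 lines: llk uei cwkn hieu yfx anhrb miv hufnw cdsbf cyfih
Hunk 2: at line 4 remove [anhrb] add [vakks,mehj,meswj] -> 12 lines: llk uei cwkn hieu yfx vakks mehj meswj miv hufnw cdsbf cyfih
Hunk 3: at line 1 remove [cwkn,hieu,yfx] add [uole,guv,dbky] -> 12 lines: llk uei uole guv dbky vakks mehj meswj miv hufnw cdsbf cyfih
Hunk 4: at line 3 remove [guv] add [zjujo] -> 12 lines: llk uei uole zjujo dbky vakks mehj meswj miv hufnw cdsbf cyfih
Final line count: 12

Answer: 12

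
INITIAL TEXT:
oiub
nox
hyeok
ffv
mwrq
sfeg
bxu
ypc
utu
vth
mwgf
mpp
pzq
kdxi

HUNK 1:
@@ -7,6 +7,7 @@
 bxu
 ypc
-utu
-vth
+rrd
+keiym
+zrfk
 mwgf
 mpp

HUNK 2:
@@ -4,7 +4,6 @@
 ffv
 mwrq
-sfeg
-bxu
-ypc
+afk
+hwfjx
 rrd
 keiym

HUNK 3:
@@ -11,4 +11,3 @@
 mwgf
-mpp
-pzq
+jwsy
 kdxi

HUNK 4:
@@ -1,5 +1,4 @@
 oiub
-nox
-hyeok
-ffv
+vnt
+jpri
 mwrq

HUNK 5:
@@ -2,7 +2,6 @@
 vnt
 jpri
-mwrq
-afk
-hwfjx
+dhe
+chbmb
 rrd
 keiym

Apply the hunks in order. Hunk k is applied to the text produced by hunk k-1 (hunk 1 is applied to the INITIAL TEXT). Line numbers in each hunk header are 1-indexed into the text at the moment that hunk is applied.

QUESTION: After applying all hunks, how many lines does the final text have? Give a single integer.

Hunk 1: at line 7 remove [utu,vth] add [rrd,keiym,zrfk] -> 15 lines: oiub nox hyeok ffv mwrq sfeg bxu ypc rrd keiym zrfk mwgf mpp pzq kdxi
Hunk 2: at line 4 remove [sfeg,bxu,ypc] add [afk,hwfjx] -> 14 lines: oiub nox hyeok ffv mwrq afk hwfjx rrd keiym zrfk mwgf mpp pzq kdxi
Hunk 3: at line 11 remove [mpp,pzq] add [jwsy] -> 13 lines: oiub nox hyeok ffv mwrq afk hwfjx rrd keiym zrfk mwgf jwsy kdxi
Hunk 4: at line 1 remove [nox,hyeok,ffv] add [vnt,jpri] -> 12 lines: oiub vnt jpri mwrq afk hwfjx rrd keiym zrfk mwgf jwsy kdxi
Hunk 5: at line 2 remove [mwrq,afk,hwfjx] add [dhe,chbmb] -> 11 lines: oiub vnt jpri dhe chbmb rrd keiym zrfk mwgf jwsy kdxi
Final line count: 11

Answer: 11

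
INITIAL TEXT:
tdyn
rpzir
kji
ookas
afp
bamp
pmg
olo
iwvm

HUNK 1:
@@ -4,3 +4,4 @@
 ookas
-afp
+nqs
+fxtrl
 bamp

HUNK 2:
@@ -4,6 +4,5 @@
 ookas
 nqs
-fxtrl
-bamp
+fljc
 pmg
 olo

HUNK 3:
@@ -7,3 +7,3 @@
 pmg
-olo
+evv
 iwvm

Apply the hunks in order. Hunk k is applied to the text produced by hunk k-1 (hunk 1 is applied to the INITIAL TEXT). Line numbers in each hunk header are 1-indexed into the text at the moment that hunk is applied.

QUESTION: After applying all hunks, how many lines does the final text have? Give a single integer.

Hunk 1: at line 4 remove [afp] add [nqs,fxtrl] -> 10 lines: tdyn rpzir kji ookas nqs fxtrl bamp pmg olo iwvm
Hunk 2: at line 4 remove [fxtrl,bamp] add [fljc] -> 9 lines: tdyn rpzir kji ookas nqs fljc pmg olo iwvm
Hunk 3: at line 7 remove [olo] add [evv] -> 9 lines: tdyn rpzir kji ookas nqs fljc pmg evv iwvm
Final line count: 9

Answer: 9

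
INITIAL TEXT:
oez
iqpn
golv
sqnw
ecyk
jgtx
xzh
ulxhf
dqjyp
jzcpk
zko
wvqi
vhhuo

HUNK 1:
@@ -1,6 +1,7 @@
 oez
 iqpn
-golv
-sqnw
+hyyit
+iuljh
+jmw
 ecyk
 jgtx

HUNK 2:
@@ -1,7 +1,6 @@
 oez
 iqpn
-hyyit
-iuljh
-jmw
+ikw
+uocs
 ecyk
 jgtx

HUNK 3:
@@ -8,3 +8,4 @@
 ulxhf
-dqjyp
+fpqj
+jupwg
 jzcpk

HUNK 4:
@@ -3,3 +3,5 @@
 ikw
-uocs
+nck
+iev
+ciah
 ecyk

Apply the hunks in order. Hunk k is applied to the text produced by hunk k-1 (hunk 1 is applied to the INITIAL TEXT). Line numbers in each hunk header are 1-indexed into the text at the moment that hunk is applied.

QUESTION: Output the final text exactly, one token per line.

Answer: oez
iqpn
ikw
nck
iev
ciah
ecyk
jgtx
xzh
ulxhf
fpqj
jupwg
jzcpk
zko
wvqi
vhhuo

Derivation:
Hunk 1: at line 1 remove [golv,sqnw] add [hyyit,iuljh,jmw] -> 14 lines: oez iqpn hyyit iuljh jmw ecyk jgtx xzh ulxhf dqjyp jzcpk zko wvqi vhhuo
Hunk 2: at line 1 remove [hyyit,iuljh,jmw] add [ikw,uocs] -> 13 lines: oez iqpn ikw uocs ecyk jgtx xzh ulxhf dqjyp jzcpk zko wvqi vhhuo
Hunk 3: at line 8 remove [dqjyp] add [fpqj,jupwg] -> 14 lines: oez iqpn ikw uocs ecyk jgtx xzh ulxhf fpqj jupwg jzcpk zko wvqi vhhuo
Hunk 4: at line 3 remove [uocs] add [nck,iev,ciah] -> 16 lines: oez iqpn ikw nck iev ciah ecyk jgtx xzh ulxhf fpqj jupwg jzcpk zko wvqi vhhuo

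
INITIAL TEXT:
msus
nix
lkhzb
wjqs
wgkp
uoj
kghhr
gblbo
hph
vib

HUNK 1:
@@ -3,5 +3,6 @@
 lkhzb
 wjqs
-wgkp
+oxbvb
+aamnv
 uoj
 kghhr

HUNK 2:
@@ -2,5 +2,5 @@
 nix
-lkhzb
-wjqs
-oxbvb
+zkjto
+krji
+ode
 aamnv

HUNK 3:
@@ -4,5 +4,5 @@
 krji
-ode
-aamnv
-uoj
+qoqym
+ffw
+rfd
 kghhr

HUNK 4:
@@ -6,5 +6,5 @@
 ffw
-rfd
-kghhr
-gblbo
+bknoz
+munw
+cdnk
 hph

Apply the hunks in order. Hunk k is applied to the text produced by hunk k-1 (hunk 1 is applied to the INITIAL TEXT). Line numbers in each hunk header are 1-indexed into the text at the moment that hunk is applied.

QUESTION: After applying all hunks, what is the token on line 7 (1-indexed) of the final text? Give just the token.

Hunk 1: at line 3 remove [wgkp] add [oxbvb,aamnv] -> 11 lines: msus nix lkhzb wjqs oxbvb aamnv uoj kghhr gblbo hph vib
Hunk 2: at line 2 remove [lkhzb,wjqs,oxbvb] add [zkjto,krji,ode] -> 11 lines: msus nix zkjto krji ode aamnv uoj kghhr gblbo hph vib
Hunk 3: at line 4 remove [ode,aamnv,uoj] add [qoqym,ffw,rfd] -> 11 lines: msus nix zkjto krji qoqym ffw rfd kghhr gblbo hph vib
Hunk 4: at line 6 remove [rfd,kghhr,gblbo] add [bknoz,munw,cdnk] -> 11 lines: msus nix zkjto krji qoqym ffw bknoz munw cdnk hph vib
Final line 7: bknoz

Answer: bknoz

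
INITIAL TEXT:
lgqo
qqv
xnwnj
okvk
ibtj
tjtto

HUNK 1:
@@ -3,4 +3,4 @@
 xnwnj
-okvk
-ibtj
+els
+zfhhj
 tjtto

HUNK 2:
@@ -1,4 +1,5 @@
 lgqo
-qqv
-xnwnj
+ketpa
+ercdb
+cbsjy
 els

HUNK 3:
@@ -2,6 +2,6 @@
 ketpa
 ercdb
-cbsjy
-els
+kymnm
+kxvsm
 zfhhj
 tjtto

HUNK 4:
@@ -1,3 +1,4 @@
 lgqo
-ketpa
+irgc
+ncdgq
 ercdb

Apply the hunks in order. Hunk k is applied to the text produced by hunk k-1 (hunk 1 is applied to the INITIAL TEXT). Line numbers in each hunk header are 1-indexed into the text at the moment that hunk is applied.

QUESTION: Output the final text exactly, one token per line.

Hunk 1: at line 3 remove [okvk,ibtj] add [els,zfhhj] -> 6 lines: lgqo qqv xnwnj els zfhhj tjtto
Hunk 2: at line 1 remove [qqv,xnwnj] add [ketpa,ercdb,cbsjy] -> 7 lines: lgqo ketpa ercdb cbsjy els zfhhj tjtto
Hunk 3: at line 2 remove [cbsjy,els] add [kymnm,kxvsm] -> 7 lines: lgqo ketpa ercdb kymnm kxvsm zfhhj tjtto
Hunk 4: at line 1 remove [ketpa] add [irgc,ncdgq] -> 8 lines: lgqo irgc ncdgq ercdb kymnm kxvsm zfhhj tjtto

Answer: lgqo
irgc
ncdgq
ercdb
kymnm
kxvsm
zfhhj
tjtto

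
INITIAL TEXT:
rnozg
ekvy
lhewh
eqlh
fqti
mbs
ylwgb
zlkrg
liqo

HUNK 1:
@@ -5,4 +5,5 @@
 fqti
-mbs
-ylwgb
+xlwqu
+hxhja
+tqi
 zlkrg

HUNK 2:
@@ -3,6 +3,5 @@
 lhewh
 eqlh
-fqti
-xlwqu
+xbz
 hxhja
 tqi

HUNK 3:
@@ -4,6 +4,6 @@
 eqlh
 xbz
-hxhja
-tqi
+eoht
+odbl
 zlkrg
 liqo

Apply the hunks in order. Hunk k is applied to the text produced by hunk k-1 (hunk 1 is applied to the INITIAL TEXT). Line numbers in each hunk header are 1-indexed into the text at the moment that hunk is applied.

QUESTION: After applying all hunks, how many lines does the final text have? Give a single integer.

Hunk 1: at line 5 remove [mbs,ylwgb] add [xlwqu,hxhja,tqi] -> 10 lines: rnozg ekvy lhewh eqlh fqti xlwqu hxhja tqi zlkrg liqo
Hunk 2: at line 3 remove [fqti,xlwqu] add [xbz] -> 9 lines: rnozg ekvy lhewh eqlh xbz hxhja tqi zlkrg liqo
Hunk 3: at line 4 remove [hxhja,tqi] add [eoht,odbl] -> 9 lines: rnozg ekvy lhewh eqlh xbz eoht odbl zlkrg liqo
Final line count: 9

Answer: 9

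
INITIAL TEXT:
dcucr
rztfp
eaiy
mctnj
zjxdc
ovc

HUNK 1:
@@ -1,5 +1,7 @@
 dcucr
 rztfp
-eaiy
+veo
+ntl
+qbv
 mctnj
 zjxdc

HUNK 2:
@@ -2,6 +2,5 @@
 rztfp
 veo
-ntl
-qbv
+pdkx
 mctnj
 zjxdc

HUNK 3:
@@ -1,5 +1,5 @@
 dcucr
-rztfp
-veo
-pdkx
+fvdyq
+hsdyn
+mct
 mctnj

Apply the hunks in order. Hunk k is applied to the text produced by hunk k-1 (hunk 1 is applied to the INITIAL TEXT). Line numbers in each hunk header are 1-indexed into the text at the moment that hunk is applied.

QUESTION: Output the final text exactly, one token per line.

Hunk 1: at line 1 remove [eaiy] add [veo,ntl,qbv] -> 8 lines: dcucr rztfp veo ntl qbv mctnj zjxdc ovc
Hunk 2: at line 2 remove [ntl,qbv] add [pdkx] -> 7 lines: dcucr rztfp veo pdkx mctnj zjxdc ovc
Hunk 3: at line 1 remove [rztfp,veo,pdkx] add [fvdyq,hsdyn,mct] -> 7 lines: dcucr fvdyq hsdyn mct mctnj zjxdc ovc

Answer: dcucr
fvdyq
hsdyn
mct
mctnj
zjxdc
ovc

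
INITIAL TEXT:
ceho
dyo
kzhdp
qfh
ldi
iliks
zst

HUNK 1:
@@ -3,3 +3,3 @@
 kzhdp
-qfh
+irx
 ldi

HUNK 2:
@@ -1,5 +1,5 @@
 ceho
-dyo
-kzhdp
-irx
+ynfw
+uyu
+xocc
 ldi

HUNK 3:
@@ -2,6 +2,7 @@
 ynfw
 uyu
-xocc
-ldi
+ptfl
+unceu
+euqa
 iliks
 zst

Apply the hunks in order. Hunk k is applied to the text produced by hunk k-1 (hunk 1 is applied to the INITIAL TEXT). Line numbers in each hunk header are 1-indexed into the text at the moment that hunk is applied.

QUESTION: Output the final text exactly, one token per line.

Hunk 1: at line 3 remove [qfh] add [irx] -> 7 lines: ceho dyo kzhdp irx ldi iliks zst
Hunk 2: at line 1 remove [dyo,kzhdp,irx] add [ynfw,uyu,xocc] -> 7 lines: ceho ynfw uyu xocc ldi iliks zst
Hunk 3: at line 2 remove [xocc,ldi] add [ptfl,unceu,euqa] -> 8 lines: ceho ynfw uyu ptfl unceu euqa iliks zst

Answer: ceho
ynfw
uyu
ptfl
unceu
euqa
iliks
zst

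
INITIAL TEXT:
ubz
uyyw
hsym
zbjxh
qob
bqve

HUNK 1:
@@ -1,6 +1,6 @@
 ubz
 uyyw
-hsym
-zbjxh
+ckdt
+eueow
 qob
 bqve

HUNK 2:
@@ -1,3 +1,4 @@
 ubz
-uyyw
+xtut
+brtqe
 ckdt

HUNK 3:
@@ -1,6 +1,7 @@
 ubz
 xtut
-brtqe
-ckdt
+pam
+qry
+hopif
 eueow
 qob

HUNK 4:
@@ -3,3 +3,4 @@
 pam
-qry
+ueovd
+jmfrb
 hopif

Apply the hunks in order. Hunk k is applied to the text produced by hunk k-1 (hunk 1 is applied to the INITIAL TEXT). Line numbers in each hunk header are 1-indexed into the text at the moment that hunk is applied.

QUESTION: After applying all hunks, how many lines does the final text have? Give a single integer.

Answer: 9

Derivation:
Hunk 1: at line 1 remove [hsym,zbjxh] add [ckdt,eueow] -> 6 lines: ubz uyyw ckdt eueow qob bqve
Hunk 2: at line 1 remove [uyyw] add [xtut,brtqe] -> 7 lines: ubz xtut brtqe ckdt eueow qob bqve
Hunk 3: at line 1 remove [brtqe,ckdt] add [pam,qry,hopif] -> 8 lines: ubz xtut pam qry hopif eueow qob bqve
Hunk 4: at line 3 remove [qry] add [ueovd,jmfrb] -> 9 lines: ubz xtut pam ueovd jmfrb hopif eueow qob bqve
Final line count: 9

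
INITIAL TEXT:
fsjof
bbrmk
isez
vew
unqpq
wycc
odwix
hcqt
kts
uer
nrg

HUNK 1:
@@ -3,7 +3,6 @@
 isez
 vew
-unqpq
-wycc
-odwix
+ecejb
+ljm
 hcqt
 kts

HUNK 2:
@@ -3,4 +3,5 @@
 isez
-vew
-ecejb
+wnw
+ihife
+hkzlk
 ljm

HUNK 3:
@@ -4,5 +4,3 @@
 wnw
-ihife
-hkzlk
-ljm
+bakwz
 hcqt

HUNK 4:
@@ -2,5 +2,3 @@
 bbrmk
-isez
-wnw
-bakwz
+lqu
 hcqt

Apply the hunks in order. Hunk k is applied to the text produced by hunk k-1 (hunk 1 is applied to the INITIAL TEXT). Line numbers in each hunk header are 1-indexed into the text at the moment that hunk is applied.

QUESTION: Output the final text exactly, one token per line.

Hunk 1: at line 3 remove [unqpq,wycc,odwix] add [ecejb,ljm] -> 10 lines: fsjof bbrmk isez vew ecejb ljm hcqt kts uer nrg
Hunk 2: at line 3 remove [vew,ecejb] add [wnw,ihife,hkzlk] -> 11 lines: fsjof bbrmk isez wnw ihife hkzlk ljm hcqt kts uer nrg
Hunk 3: at line 4 remove [ihife,hkzlk,ljm] add [bakwz] -> 9 lines: fsjof bbrmk isez wnw bakwz hcqt kts uer nrg
Hunk 4: at line 2 remove [isez,wnw,bakwz] add [lqu] -> 7 lines: fsjof bbrmk lqu hcqt kts uer nrg

Answer: fsjof
bbrmk
lqu
hcqt
kts
uer
nrg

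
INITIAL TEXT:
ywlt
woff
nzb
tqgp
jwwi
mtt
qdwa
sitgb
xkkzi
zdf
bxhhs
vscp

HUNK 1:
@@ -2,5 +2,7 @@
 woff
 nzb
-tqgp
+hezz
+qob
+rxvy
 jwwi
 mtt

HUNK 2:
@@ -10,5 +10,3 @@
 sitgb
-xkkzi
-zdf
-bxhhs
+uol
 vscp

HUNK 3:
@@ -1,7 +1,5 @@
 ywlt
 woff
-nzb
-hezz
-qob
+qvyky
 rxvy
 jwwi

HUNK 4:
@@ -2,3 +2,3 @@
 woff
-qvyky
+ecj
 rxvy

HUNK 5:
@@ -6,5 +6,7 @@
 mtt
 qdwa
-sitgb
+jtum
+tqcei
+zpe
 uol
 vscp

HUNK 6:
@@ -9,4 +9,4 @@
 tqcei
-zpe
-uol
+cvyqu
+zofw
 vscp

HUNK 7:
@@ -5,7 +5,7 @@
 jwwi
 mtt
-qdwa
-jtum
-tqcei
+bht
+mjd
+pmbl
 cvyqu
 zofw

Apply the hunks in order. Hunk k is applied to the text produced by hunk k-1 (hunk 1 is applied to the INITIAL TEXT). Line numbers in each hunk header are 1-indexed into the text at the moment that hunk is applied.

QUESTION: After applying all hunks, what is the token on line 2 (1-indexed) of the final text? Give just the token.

Answer: woff

Derivation:
Hunk 1: at line 2 remove [tqgp] add [hezz,qob,rxvy] -> 14 lines: ywlt woff nzb hezz qob rxvy jwwi mtt qdwa sitgb xkkzi zdf bxhhs vscp
Hunk 2: at line 10 remove [xkkzi,zdf,bxhhs] add [uol] -> 12 lines: ywlt woff nzb hezz qob rxvy jwwi mtt qdwa sitgb uol vscp
Hunk 3: at line 1 remove [nzb,hezz,qob] add [qvyky] -> 10 lines: ywlt woff qvyky rxvy jwwi mtt qdwa sitgb uol vscp
Hunk 4: at line 2 remove [qvyky] add [ecj] -> 10 lines: ywlt woff ecj rxvy jwwi mtt qdwa sitgb uol vscp
Hunk 5: at line 6 remove [sitgb] add [jtum,tqcei,zpe] -> 12 lines: ywlt woff ecj rxvy jwwi mtt qdwa jtum tqcei zpe uol vscp
Hunk 6: at line 9 remove [zpe,uol] add [cvyqu,zofw] -> 12 lines: ywlt woff ecj rxvy jwwi mtt qdwa jtum tqcei cvyqu zofw vscp
Hunk 7: at line 5 remove [qdwa,jtum,tqcei] add [bht,mjd,pmbl] -> 12 lines: ywlt woff ecj rxvy jwwi mtt bht mjd pmbl cvyqu zofw vscp
Final line 2: woff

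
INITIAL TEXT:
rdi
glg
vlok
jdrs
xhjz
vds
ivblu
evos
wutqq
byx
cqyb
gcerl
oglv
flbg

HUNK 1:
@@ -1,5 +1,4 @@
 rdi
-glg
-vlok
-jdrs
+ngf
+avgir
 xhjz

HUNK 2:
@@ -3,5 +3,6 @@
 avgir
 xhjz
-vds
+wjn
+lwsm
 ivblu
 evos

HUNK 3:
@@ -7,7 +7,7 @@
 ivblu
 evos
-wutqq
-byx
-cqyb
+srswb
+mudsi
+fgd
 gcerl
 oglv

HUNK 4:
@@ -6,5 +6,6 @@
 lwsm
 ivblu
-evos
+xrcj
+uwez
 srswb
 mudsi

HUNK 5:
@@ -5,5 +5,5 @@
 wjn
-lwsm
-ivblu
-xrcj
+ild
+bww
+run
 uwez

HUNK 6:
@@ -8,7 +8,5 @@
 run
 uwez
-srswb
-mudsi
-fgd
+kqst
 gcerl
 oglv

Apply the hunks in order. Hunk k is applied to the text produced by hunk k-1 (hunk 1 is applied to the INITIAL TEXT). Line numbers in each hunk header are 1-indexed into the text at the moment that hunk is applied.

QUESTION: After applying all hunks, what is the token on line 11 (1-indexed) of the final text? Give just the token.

Answer: gcerl

Derivation:
Hunk 1: at line 1 remove [glg,vlok,jdrs] add [ngf,avgir] -> 13 lines: rdi ngf avgir xhjz vds ivblu evos wutqq byx cqyb gcerl oglv flbg
Hunk 2: at line 3 remove [vds] add [wjn,lwsm] -> 14 lines: rdi ngf avgir xhjz wjn lwsm ivblu evos wutqq byx cqyb gcerl oglv flbg
Hunk 3: at line 7 remove [wutqq,byx,cqyb] add [srswb,mudsi,fgd] -> 14 lines: rdi ngf avgir xhjz wjn lwsm ivblu evos srswb mudsi fgd gcerl oglv flbg
Hunk 4: at line 6 remove [evos] add [xrcj,uwez] -> 15 lines: rdi ngf avgir xhjz wjn lwsm ivblu xrcj uwez srswb mudsi fgd gcerl oglv flbg
Hunk 5: at line 5 remove [lwsm,ivblu,xrcj] add [ild,bww,run] -> 15 lines: rdi ngf avgir xhjz wjn ild bww run uwez srswb mudsi fgd gcerl oglv flbg
Hunk 6: at line 8 remove [srswb,mudsi,fgd] add [kqst] -> 13 lines: rdi ngf avgir xhjz wjn ild bww run uwez kqst gcerl oglv flbg
Final line 11: gcerl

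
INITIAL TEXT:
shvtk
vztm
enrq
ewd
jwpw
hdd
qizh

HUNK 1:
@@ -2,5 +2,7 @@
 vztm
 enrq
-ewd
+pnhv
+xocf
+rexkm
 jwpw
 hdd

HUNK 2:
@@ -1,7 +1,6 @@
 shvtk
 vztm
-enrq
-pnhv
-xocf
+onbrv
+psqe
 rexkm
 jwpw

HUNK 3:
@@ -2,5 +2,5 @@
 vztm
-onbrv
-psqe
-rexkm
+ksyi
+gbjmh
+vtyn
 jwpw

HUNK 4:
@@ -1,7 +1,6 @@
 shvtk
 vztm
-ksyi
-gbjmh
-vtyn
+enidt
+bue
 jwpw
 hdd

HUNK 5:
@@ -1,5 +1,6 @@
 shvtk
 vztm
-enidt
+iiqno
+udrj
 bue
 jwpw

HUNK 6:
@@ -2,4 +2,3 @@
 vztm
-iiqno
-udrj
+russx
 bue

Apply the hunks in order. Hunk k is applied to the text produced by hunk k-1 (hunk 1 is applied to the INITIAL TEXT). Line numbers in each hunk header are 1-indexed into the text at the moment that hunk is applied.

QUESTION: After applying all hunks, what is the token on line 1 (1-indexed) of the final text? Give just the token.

Answer: shvtk

Derivation:
Hunk 1: at line 2 remove [ewd] add [pnhv,xocf,rexkm] -> 9 lines: shvtk vztm enrq pnhv xocf rexkm jwpw hdd qizh
Hunk 2: at line 1 remove [enrq,pnhv,xocf] add [onbrv,psqe] -> 8 lines: shvtk vztm onbrv psqe rexkm jwpw hdd qizh
Hunk 3: at line 2 remove [onbrv,psqe,rexkm] add [ksyi,gbjmh,vtyn] -> 8 lines: shvtk vztm ksyi gbjmh vtyn jwpw hdd qizh
Hunk 4: at line 1 remove [ksyi,gbjmh,vtyn] add [enidt,bue] -> 7 lines: shvtk vztm enidt bue jwpw hdd qizh
Hunk 5: at line 1 remove [enidt] add [iiqno,udrj] -> 8 lines: shvtk vztm iiqno udrj bue jwpw hdd qizh
Hunk 6: at line 2 remove [iiqno,udrj] add [russx] -> 7 lines: shvtk vztm russx bue jwpw hdd qizh
Final line 1: shvtk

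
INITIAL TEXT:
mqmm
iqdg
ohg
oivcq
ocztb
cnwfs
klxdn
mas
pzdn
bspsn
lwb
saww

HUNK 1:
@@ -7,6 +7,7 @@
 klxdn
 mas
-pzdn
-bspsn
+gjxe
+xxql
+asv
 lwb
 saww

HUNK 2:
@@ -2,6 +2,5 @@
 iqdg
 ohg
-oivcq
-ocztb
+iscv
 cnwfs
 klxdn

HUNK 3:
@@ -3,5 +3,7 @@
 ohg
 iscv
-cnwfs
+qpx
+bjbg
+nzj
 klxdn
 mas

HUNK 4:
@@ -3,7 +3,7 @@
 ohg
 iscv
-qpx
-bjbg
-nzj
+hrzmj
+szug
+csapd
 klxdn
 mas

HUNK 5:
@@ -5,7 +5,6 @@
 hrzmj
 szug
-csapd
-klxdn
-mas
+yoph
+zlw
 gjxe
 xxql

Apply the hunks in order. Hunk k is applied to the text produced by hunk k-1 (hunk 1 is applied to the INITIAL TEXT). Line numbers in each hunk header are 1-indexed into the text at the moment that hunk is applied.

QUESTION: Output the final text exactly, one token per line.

Answer: mqmm
iqdg
ohg
iscv
hrzmj
szug
yoph
zlw
gjxe
xxql
asv
lwb
saww

Derivation:
Hunk 1: at line 7 remove [pzdn,bspsn] add [gjxe,xxql,asv] -> 13 lines: mqmm iqdg ohg oivcq ocztb cnwfs klxdn mas gjxe xxql asv lwb saww
Hunk 2: at line 2 remove [oivcq,ocztb] add [iscv] -> 12 lines: mqmm iqdg ohg iscv cnwfs klxdn mas gjxe xxql asv lwb saww
Hunk 3: at line 3 remove [cnwfs] add [qpx,bjbg,nzj] -> 14 lines: mqmm iqdg ohg iscv qpx bjbg nzj klxdn mas gjxe xxql asv lwb saww
Hunk 4: at line 3 remove [qpx,bjbg,nzj] add [hrzmj,szug,csapd] -> 14 lines: mqmm iqdg ohg iscv hrzmj szug csapd klxdn mas gjxe xxql asv lwb saww
Hunk 5: at line 5 remove [csapd,klxdn,mas] add [yoph,zlw] -> 13 lines: mqmm iqdg ohg iscv hrzmj szug yoph zlw gjxe xxql asv lwb saww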